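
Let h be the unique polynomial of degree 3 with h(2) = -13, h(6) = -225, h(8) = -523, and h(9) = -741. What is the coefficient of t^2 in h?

Write h(t) = at^3 + bt^2 + ct + d. Substituting each data point gives a linear system:
  8a + 4b + 2c + d = -13
  216a + 36b + 6c + d = -225
  512a + 64b + 8c + d = -523
  729a + 81b + 9c + d = -741
Solving the system yields a = -1, b = 0, c = -1, d = -3.
So h(t) = -t^3 - t - 3.
The coefficient of t^2 is 0.

0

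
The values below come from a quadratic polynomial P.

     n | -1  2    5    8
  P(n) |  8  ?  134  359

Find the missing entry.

17

On equispaced nodes a degree-2 polynomial has vanishing third forward difference, so
  - P(-1) + 3·P(2) - 3·P(5) + P(8) = 0.
Substituting the known values and solving for P(2):
  3·P(2) = 51
  P(2) = 17.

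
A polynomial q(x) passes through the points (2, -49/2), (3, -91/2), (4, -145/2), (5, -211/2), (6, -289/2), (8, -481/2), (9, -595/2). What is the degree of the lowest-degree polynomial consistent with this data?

2

Divided differences on the nodes 2, 3, 4, 5, 6, 8, 9:
  order 0: -49/2  -91/2  -145/2  -211/2  -289/2  -481/2  -595/2
  order 1: -21  -27  -33  -39  -48  -57
  order 2: -3  -3  -3  -3  -3
  order 3: 0  0  0  0
  order 4: 0  0  0
  order 5: 0  0
  order 6: 0
The order-2 divided differences are all -3 (nonzero) and every higher order vanishes, so the data lies on a polynomial of degree exactly 2.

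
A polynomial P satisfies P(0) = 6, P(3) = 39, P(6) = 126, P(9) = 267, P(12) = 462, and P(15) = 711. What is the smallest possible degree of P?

Forward differences of the values at s = 0, 3, 6, 9, 12, 15:
  P  : 6  39  126  267  462  711
  Δ  : 33  87  141  195  249
  Δ^2: 54  54  54  54
  Δ^3: 0  0  0
  Δ^4: 0  0
  Δ^5: 0
The second differences are constant (54) and nonzero, while all higher differences vanish, so the minimal degree is 2.

2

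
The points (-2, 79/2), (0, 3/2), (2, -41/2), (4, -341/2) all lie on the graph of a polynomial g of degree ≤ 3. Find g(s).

g(s) = -3s^3 + 2s^2 - 3s + 3/2

Using the Lagrange interpolation formula with nodes -2, 0, 2, 4:
  L_0(s) = s(s - 2)(s - 4) / -48
  L_1(s) = (s + 2)(s - 2)(s - 4) / 16
  L_2(s) = (s + 2)s(s - 4) / -16
  L_3(s) = (s + 2)s(s - 2) / 48
Then g(s) = 79/2·L_0(s) + 3/2·L_1(s) - 41/2·L_2(s) - 341/2·L_3(s).
Expanding and collecting terms gives g(s) = -3s^3 + 2s^2 - 3s + 3/2.
Check: g(2) = -41/2. ✓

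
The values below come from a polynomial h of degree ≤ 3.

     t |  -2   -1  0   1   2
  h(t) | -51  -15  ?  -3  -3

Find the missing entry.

On equispaced nodes a degree-3 polynomial has vanishing fourth forward difference, so
  h(-2) - 4·h(-1) + 6·h(0) - 4·h(1) + h(2) = 0.
Substituting the known values and solving for h(0):
  6·h(0) = -18
  h(0) = -3.

-3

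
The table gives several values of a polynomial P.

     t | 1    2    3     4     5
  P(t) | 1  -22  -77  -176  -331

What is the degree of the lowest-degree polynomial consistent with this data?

3

Forward differences of the values at t = 1, 2, 3, 4, 5:
  P  : 1  -22  -77  -176  -331
  Δ  : -23  -55  -99  -155
  Δ^2: -32  -44  -56
  Δ^3: -12  -12
  Δ^4: 0
The third differences are constant (-12) and nonzero, while all higher differences vanish, so the minimal degree is 3.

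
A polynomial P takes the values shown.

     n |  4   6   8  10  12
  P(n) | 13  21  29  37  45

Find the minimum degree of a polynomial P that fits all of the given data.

Forward differences of the values at n = 4, 6, 8, 10, 12:
  P  : 13  21  29  37  45
  Δ  : 8  8  8  8
  Δ^2: 0  0  0
  Δ^3: 0  0
  Δ^4: 0
The first differences are constant (8) and nonzero, while all higher differences vanish, so the minimal degree is 1.

1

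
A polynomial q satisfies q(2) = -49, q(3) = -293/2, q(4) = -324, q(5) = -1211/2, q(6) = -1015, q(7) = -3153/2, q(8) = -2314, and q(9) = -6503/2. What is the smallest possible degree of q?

3

Forward differences of the values at t = 2, 3, 4, 5, 6, 7, 8, 9:
  q  : -49  -293/2  -324  -1211/2  -1015  -3153/2  -2314  -6503/2
  Δ  : -195/2  -355/2  -563/2  -819/2  -1123/2  -1475/2  -1875/2
  Δ^2: -80  -104  -128  -152  -176  -200
  Δ^3: -24  -24  -24  -24  -24
  Δ^4: 0  0  0  0
  Δ^5: 0  0  0
  Δ^6: 0  0
  Δ^7: 0
The third differences are constant (-24) and nonzero, while all higher differences vanish, so the minimal degree is 3.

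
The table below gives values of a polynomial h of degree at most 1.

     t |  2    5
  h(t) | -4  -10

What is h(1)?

-2

Using the Lagrange interpolation formula with nodes 2, 5:
  L_0(t) = (t - 5) / -3
  L_1(t) = (t - 2) / 3
Then h(t) = -4·L_0(t) - 10·L_1(t).
Expanding and collecting terms gives h(t) = -2t.
Evaluating at t = 1: h(1) = -2.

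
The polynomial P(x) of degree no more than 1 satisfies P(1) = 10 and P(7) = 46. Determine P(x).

Write P(x) = ax + b. Substituting each data point gives a linear system:
  a + b = 10
  7a + b = 46
Solving the system yields a = 6, b = 4.
So P(x) = 6x + 4.
Check: P(7) = 46. ✓

P(x) = 6x + 4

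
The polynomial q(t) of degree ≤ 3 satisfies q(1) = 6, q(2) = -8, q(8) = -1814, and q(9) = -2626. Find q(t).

Using the Lagrange interpolation formula with nodes 1, 2, 8, 9:
  L_0(t) = (t - 2)(t - 8)(t - 9) / -56
  L_1(t) = (t - 1)(t - 8)(t - 9) / 42
  L_2(t) = (t - 1)(t - 2)(t - 9) / -42
  L_3(t) = (t - 1)(t - 2)(t - 8) / 56
Then q(t) = 6·L_0(t) - 8·L_1(t) - 1814·L_2(t) - 2626·L_3(t).
Expanding and collecting terms gives q(t) = -4t³ + 3t² + 5t + 2.
Check: q(2) = -8. ✓

q(t) = -4t^3 + 3t^2 + 5t + 2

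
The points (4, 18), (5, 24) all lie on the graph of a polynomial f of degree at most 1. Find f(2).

Write f(s) = as + b. Substituting each data point gives a linear system:
  4a + b = 18
  5a + b = 24
Solving the system yields a = 6, b = -6.
So f(s) = 6s - 6.
Then f(2) = 6.

6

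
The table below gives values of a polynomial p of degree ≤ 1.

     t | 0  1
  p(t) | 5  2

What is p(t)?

p(t) = -3t + 5

Using the Lagrange interpolation formula with nodes 0, 1:
  L_0(t) = (t - 1) / -1
  L_1(t) = t / 1
Then p(t) = 5·L_0(t) + 2·L_1(t).
Expanding and collecting terms gives p(t) = -3t + 5.
Check: p(1) = 2. ✓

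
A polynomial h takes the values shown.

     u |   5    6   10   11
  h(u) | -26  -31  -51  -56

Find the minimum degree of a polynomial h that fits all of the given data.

Divided differences on the nodes 5, 6, 10, 11:
  order 0: -26  -31  -51  -56
  order 1: -5  -5  -5
  order 2: 0  0
  order 3: 0
The order-1 divided differences are all -5 (nonzero) and every higher order vanishes, so the data lies on a polynomial of degree exactly 1.

1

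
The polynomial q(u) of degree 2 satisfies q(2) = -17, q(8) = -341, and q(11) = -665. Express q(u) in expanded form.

q(u) = -6u^2 + 6u - 5

Write q(u) = au^2 + bu + c. Substituting each data point gives a linear system:
  4a + 2b + c = -17
  64a + 8b + c = -341
  121a + 11b + c = -665
Solving the system yields a = -6, b = 6, c = -5.
So q(u) = -6u² + 6u - 5.
Check: q(8) = -341. ✓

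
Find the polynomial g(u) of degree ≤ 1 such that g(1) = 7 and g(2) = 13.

g(u) = 6u + 1

Write g(u) = au + b. Substituting each data point gives a linear system:
  a + b = 7
  2a + b = 13
Solving the system yields a = 6, b = 1.
So g(u) = 6u + 1.
Check: g(2) = 13. ✓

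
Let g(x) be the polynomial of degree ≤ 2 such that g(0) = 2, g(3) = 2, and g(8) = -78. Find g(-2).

-18

Using the Lagrange interpolation formula with nodes 0, 3, 8:
  L_0(x) = (x - 3)(x - 8) / 24
  L_1(x) = x(x - 8) / -15
  L_2(x) = x(x - 3) / 40
Then g(x) = 2·L_0(x) + 2·L_1(x) - 78·L_2(x).
Expanding and collecting terms gives g(x) = -2x^2 + 6x + 2.
Evaluating at x = -2: g(-2) = -18.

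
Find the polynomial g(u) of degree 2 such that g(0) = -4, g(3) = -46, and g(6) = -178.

Write g(u) = au^2 + bu + c. Substituting each data point gives a linear system:
  c = -4
  9a + 3b + c = -46
  36a + 6b + c = -178
Solving the system yields a = -5, b = 1, c = -4.
So g(u) = -5u^2 + u - 4.
Check: g(6) = -178. ✓

g(u) = -5u^2 + u - 4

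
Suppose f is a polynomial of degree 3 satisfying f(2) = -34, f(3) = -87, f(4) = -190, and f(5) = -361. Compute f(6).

-618

Using the Lagrange interpolation formula with nodes 2, 3, 4, 5:
  L_0(n) = (n - 3)(n - 4)(n - 5) / -6
  L_1(n) = (n - 2)(n - 4)(n - 5) / 2
  L_2(n) = (n - 2)(n - 3)(n - 5) / -2
  L_3(n) = (n - 2)(n - 3)(n - 4) / 6
Then f(n) = -34·L_0(n) - 87·L_1(n) - 190·L_2(n) - 361·L_3(n).
Expanding and collecting terms gives f(n) = -3n^3 + 2n^2 - 6n - 6.
Evaluating at n = 6: f(6) = -618.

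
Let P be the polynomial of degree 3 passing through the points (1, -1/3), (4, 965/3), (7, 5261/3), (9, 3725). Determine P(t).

P(t) = 5t^3 + (5/3)t^2 - 6t - 1

Using the Lagrange interpolation formula with nodes 1, 4, 7, 9:
  L_0(t) = (t - 4)(t - 7)(t - 9) / -144
  L_1(t) = (t - 1)(t - 7)(t - 9) / 45
  L_2(t) = (t - 1)(t - 4)(t - 9) / -36
  L_3(t) = (t - 1)(t - 4)(t - 7) / 80
Then P(t) = -1/3·L_0(t) + 965/3·L_1(t) + 5261/3·L_2(t) + 3725·L_3(t).
Expanding and collecting terms gives P(t) = 5t³ + (5/3)t² - 6t - 1.
Check: P(9) = 3725. ✓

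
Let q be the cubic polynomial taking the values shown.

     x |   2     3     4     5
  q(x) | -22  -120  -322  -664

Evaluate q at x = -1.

8

Using the Lagrange interpolation formula with nodes 2, 3, 4, 5:
  L_0(x) = (x - 3)(x - 4)(x - 5) / -6
  L_1(x) = (x - 2)(x - 4)(x - 5) / 2
  L_2(x) = (x - 2)(x - 3)(x - 5) / -2
  L_3(x) = (x - 2)(x - 3)(x - 4) / 6
Then q(x) = -22·L_0(x) - 120·L_1(x) - 322·L_2(x) - 664·L_3(x).
Expanding and collecting terms gives q(x) = -6x^3 + 2x^2 + 6x + 6.
Evaluating at x = -1: q(-1) = 8.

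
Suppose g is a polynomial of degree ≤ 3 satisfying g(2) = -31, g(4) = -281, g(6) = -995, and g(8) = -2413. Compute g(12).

Forward differences of the values at u = 2, 4, 6, 8:
  g  : -31  -281  -995  -2413
  Δ  : -250  -714  -1418
  Δ^2: -464  -704
  Δ^3: -240
The third differences are constant, confirming degree 3.
Interpolating (Newton forward form) and evaluating at u = 12 gives g(12) = -8321.

-8321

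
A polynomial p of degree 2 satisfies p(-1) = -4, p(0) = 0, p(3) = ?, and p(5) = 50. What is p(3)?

24

The 3 known points determine the degree-2 polynomial uniquely.
Write p(x) = ax^2 + bx + c. Substituting each data point gives a linear system:
  a - b + c = -4
  c = 0
  25a + 5b + c = 50
Solving the system yields a = 1, b = 5, c = 0.
So p(x) = x^2 + 5x.
Then p(3) = 24.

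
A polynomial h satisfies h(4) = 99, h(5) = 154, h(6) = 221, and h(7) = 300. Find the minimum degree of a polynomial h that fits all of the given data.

Forward differences of the values at x = 4, 5, 6, 7:
  h  : 99  154  221  300
  Δ  : 55  67  79
  Δ^2: 12  12
  Δ^3: 0
The second differences are constant (12) and nonzero, while all higher differences vanish, so the minimal degree is 2.

2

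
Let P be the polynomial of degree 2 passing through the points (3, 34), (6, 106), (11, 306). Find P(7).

Using the Lagrange interpolation formula with nodes 3, 6, 11:
  L_0(u) = (u - 6)(u - 11) / 24
  L_1(u) = (u - 3)(u - 11) / -15
  L_2(u) = (u - 3)(u - 6) / 40
Then P(u) = 34·L_0(u) + 106·L_1(u) + 306·L_2(u).
Expanding and collecting terms gives P(u) = 2u² + 6u - 2.
Evaluating at u = 7: P(7) = 138.

138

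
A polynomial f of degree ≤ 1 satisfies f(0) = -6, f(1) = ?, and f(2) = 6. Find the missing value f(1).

0

The 2 known points determine the degree-1 polynomial uniquely.
Write f(t) = at + b. Substituting each data point gives a linear system:
  b = -6
  2a + b = 6
Solving the system yields a = 6, b = -6.
So f(t) = 6t - 6.
Then f(1) = 0.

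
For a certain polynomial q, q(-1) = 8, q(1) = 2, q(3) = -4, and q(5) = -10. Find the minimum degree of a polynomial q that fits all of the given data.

1

Forward differences of the values at s = -1, 1, 3, 5:
  q  : 8  2  -4  -10
  Δ  : -6  -6  -6
  Δ^2: 0  0
  Δ^3: 0
The first differences are constant (-6) and nonzero, while all higher differences vanish, so the minimal degree is 1.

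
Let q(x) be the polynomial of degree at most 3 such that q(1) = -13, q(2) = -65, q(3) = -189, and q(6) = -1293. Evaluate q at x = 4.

Using the Lagrange interpolation formula with nodes 1, 2, 3, 6:
  L_0(x) = (x - 2)(x - 3)(x - 6) / -10
  L_1(x) = (x - 1)(x - 3)(x - 6) / 4
  L_2(x) = (x - 1)(x - 2)(x - 6) / -6
  L_3(x) = (x - 1)(x - 2)(x - 3) / 60
Then q(x) = -13·L_0(x) - 65·L_1(x) - 189·L_2(x) - 1293·L_3(x).
Expanding and collecting terms gives q(x) = -5x^3 - 6x^2 + x - 3.
Evaluating at x = 4: q(4) = -415.

-415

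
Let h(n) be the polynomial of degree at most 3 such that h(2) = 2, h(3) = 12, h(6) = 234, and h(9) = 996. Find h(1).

Using the Lagrange interpolation formula with nodes 2, 3, 6, 9:
  L_0(n) = (n - 3)(n - 6)(n - 9) / -28
  L_1(n) = (n - 2)(n - 6)(n - 9) / 18
  L_2(n) = (n - 2)(n - 3)(n - 9) / -36
  L_3(n) = (n - 2)(n - 3)(n - 6) / 126
Then h(n) = 2·L_0(n) + 12·L_1(n) + 234·L_2(n) + 996·L_3(n).
Expanding and collecting terms gives h(n) = 2n^3 - 6n^2 + 2n + 6.
Evaluating at n = 1: h(1) = 4.

4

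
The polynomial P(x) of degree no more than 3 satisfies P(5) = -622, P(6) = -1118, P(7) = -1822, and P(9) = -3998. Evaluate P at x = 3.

Write P(x) = ax^3 + bx^2 + cx + d. Substituting each data point gives a linear system:
  125a + 25b + 5c + d = -622
  216a + 36b + 6c + d = -1118
  343a + 49b + 7c + d = -1822
  729a + 81b + 9c + d = -3998
Solving the system yields a = -6, b = 4, c = 6, d = -2.
So P(x) = -6x^3 + 4x^2 + 6x - 2.
Then P(3) = -110.

-110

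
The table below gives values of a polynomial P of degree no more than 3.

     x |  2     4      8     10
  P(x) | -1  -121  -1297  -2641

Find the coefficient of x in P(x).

Write P(x) = ax^3 + bx^2 + cx + d. Substituting each data point gives a linear system:
  8a + 4b + 2c + d = -1
  64a + 16b + 4c + d = -121
  512a + 64b + 8c + d = -1297
  1000a + 100b + 10c + d = -2641
Solving the system yields a = -3, b = 3, c = 6, d = -1.
So P(x) = -3x^3 + 3x^2 + 6x - 1.
The coefficient of x is 6.

6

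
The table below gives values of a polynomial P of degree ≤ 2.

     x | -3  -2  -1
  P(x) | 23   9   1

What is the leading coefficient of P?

3

Write P(x) = ax^2 + bx + c. Substituting each data point gives a linear system:
  9a - 3b + c = 23
  4a - 2b + c = 9
  a - b + c = 1
Solving the system yields a = 3, b = 1, c = -1.
So P(x) = 3x² + x - 1.
The leading coefficient is 3.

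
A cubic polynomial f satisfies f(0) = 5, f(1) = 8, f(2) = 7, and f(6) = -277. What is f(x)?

Write f(x) = ax^3 + bx^2 + cx + d. Substituting each data point gives a linear system:
  d = 5
  a + b + c + d = 8
  8a + 4b + 2c + d = 7
  216a + 36b + 6c + d = -277
Solving the system yields a = -2, b = 4, c = 1, d = 5.
So f(x) = -2x³ + 4x² + x + 5.
Check: f(6) = -277. ✓

f(x) = -2x^3 + 4x^2 + x + 5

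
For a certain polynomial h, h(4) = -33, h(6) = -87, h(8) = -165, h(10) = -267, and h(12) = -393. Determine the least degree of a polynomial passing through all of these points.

Forward differences of the values at t = 4, 6, 8, 10, 12:
  h  : -33  -87  -165  -267  -393
  Δ  : -54  -78  -102  -126
  Δ^2: -24  -24  -24
  Δ^3: 0  0
  Δ^4: 0
The second differences are constant (-24) and nonzero, while all higher differences vanish, so the minimal degree is 2.

2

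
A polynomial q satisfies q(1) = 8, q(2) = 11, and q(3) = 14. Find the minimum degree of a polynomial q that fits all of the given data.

1

Forward differences of the values at s = 1, 2, 3:
  q  : 8  11  14
  Δ  : 3  3
  Δ^2: 0
The first differences are constant (3) and nonzero, while all higher differences vanish, so the minimal degree is 1.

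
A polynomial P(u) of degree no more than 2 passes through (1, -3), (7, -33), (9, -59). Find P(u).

P(u) = -u^2 + 3u - 5

Write P(u) = au^2 + bu + c. Substituting each data point gives a linear system:
  a + b + c = -3
  49a + 7b + c = -33
  81a + 9b + c = -59
Solving the system yields a = -1, b = 3, c = -5.
So P(u) = -u^2 + 3u - 5.
Check: P(9) = -59. ✓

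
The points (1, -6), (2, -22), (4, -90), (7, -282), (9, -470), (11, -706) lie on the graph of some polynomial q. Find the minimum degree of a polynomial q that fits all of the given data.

2

Divided differences on the nodes 1, 2, 4, 7, 9, 11:
  order 0: -6  -22  -90  -282  -470  -706
  order 1: -16  -34  -64  -94  -118
  order 2: -6  -6  -6  -6
  order 3: 0  0  0
  order 4: 0  0
  order 5: 0
The order-2 divided differences are all -6 (nonzero) and every higher order vanishes, so the data lies on a polynomial of degree exactly 2.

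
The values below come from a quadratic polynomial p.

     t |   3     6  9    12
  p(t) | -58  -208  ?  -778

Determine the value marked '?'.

The 3 known points determine the degree-2 polynomial uniquely.
Write p(t) = at^2 + bt + c. Substituting each data point gives a linear system:
  9a + 3b + c = -58
  36a + 6b + c = -208
  144a + 12b + c = -778
Solving the system yields a = -5, b = -5, c = 2.
So p(t) = -5t^2 - 5t + 2.
Then p(9) = -448.

-448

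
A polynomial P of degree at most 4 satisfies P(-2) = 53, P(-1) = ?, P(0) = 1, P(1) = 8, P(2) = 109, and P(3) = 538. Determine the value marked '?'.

The 5 known points determine the degree-4 polynomial uniquely.
Write P(n) = an^4 + bn^3 + cn^2 + dn + e. Substituting each data point gives a linear system:
  16a - 8b + 4c - 2d + e = 53
  e = 1
  a + b + c + d + e = 8
  16a + 8b + 4c + 2d + e = 109
  81a + 27b + 9c + 3d + e = 538
Solving the system yields a = 6, b = 3, c = -4, d = 2, e = 1.
So P(n) = 6n^4 + 3n^3 - 4n^2 + 2n + 1.
Then P(-1) = -2.

-2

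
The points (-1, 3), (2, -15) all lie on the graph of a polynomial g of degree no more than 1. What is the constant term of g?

-3

Write g(n) = an + b. Substituting each data point gives a linear system:
  -a + b = 3
  2a + b = -15
Solving the system yields a = -6, b = -3.
So g(n) = -6n - 3.
The constant term is -3.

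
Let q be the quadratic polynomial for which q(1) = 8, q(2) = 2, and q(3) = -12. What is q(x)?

Write q(x) = ax^2 + bx + c. Substituting each data point gives a linear system:
  a + b + c = 8
  4a + 2b + c = 2
  9a + 3b + c = -12
Solving the system yields a = -4, b = 6, c = 6.
So q(x) = -4x^2 + 6x + 6.
Check: q(3) = -12. ✓

q(x) = -4x^2 + 6x + 6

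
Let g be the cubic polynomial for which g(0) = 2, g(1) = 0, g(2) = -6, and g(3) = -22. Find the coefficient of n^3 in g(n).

Write g(n) = an^3 + bn^2 + cn + d. Substituting each data point gives a linear system:
  d = 2
  a + b + c + d = 0
  8a + 4b + 2c + d = -6
  27a + 9b + 3c + d = -22
Solving the system yields a = -1, b = 1, c = -2, d = 2.
So g(n) = -n³ + n² - 2n + 2.
The leading coefficient is -1.

-1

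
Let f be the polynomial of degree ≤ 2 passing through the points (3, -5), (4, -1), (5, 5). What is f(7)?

Forward differences of the values at u = 3, 4, 5:
  f  : -5  -1  5
  Δ  : 4  6
  Δ^2: 2
The second differences are constant, confirming degree 2.
Interpolating (Newton forward form) and evaluating at u = 7 gives f(7) = 23.

23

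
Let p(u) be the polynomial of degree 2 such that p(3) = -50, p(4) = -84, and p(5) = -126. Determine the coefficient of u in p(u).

-6

Write p(u) = au^2 + bu + c. Substituting each data point gives a linear system:
  9a + 3b + c = -50
  16a + 4b + c = -84
  25a + 5b + c = -126
Solving the system yields a = -4, b = -6, c = 4.
So p(u) = -4u^2 - 6u + 4.
The coefficient of u is -6.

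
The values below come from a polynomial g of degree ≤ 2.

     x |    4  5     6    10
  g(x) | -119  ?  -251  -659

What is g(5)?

The 3 known points determine the degree-2 polynomial uniquely.
Write g(x) = ax^2 + bx + c. Substituting each data point gives a linear system:
  16a + 4b + c = -119
  36a + 6b + c = -251
  100a + 10b + c = -659
Solving the system yields a = -6, b = -6, c = 1.
So g(x) = -6x^2 - 6x + 1.
Then g(5) = -179.

-179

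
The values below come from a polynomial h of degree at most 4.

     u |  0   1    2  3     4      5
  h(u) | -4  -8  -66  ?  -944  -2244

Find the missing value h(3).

On equispaced nodes a degree-4 polynomial has vanishing fifth forward difference, so
  - h(0) + 5·h(1) - 10·h(2) + 10·h(3) - 5·h(4) + h(5) = 0.
Substituting the known values and solving for h(3):
  10·h(3) = -3100
  h(3) = -310.

-310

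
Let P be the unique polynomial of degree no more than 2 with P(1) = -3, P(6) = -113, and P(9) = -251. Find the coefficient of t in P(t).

Write P(t) = at^2 + bt + c. Substituting each data point gives a linear system:
  a + b + c = -3
  36a + 6b + c = -113
  81a + 9b + c = -251
Solving the system yields a = -3, b = -1, c = 1.
So P(t) = -3t^2 - t + 1.
The coefficient of t is -1.

-1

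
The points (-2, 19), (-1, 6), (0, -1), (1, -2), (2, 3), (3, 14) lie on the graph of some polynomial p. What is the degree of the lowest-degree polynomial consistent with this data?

2

Forward differences of the values at u = -2, -1, 0, 1, 2, 3:
  p  : 19  6  -1  -2  3  14
  Δ  : -13  -7  -1  5  11
  Δ^2: 6  6  6  6
  Δ^3: 0  0  0
  Δ^4: 0  0
  Δ^5: 0
The second differences are constant (6) and nonzero, while all higher differences vanish, so the minimal degree is 2.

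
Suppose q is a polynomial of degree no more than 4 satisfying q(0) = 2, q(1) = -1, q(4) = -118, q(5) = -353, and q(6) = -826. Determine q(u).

Write q(u) = au^4 + bu^3 + cu^2 + du + e. Substituting each data point gives a linear system:
  e = 2
  a + b + c + d + e = -1
  256a + 64b + 16c + 4d + e = -118
  625a + 125b + 25c + 5d + e = -353
  1296a + 216b + 36c + 6d + e = -826
Solving the system yields a = -1, b = 2, c = 2, d = -6, e = 2.
So q(u) = -u⁴ + 2u³ + 2u² - 6u + 2.
Check: q(1) = -1. ✓

q(u) = -u^4 + 2u^3 + 2u^2 - 6u + 2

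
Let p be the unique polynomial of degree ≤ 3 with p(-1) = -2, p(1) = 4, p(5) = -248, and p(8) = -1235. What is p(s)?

Using the Lagrange interpolation formula with nodes -1, 1, 5, 8:
  L_0(s) = (s - 1)(s - 5)(s - 8) / -108
  L_1(s) = (s + 1)(s - 5)(s - 8) / 56
  L_2(s) = (s + 1)(s - 1)(s - 8) / -72
  L_3(s) = (s + 1)(s - 1)(s - 5) / 189
Then p(s) = -2·L_0(s) + 4·L_1(s) - 248·L_2(s) - 1235·L_3(s).
Expanding and collecting terms gives p(s) = -3s³ + 4s² + 6s - 3.
Check: p(1) = 4. ✓

p(s) = -3s^3 + 4s^2 + 6s - 3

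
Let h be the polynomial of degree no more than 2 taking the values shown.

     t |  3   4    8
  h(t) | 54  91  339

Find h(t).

Write h(t) = at^2 + bt + c. Substituting each data point gives a linear system:
  9a + 3b + c = 54
  16a + 4b + c = 91
  64a + 8b + c = 339
Solving the system yields a = 5, b = 2, c = 3.
So h(t) = 5t^2 + 2t + 3.
Check: h(3) = 54. ✓

h(t) = 5t^2 + 2t + 3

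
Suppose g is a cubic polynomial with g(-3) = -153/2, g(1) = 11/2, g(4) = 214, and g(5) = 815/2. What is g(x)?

g(x) = 3x^3 + x^2 + (3/2)x

Write g(x) = ax^3 + bx^2 + cx + d. Substituting each data point gives a linear system:
  -27a + 9b - 3c + d = -153/2
  a + b + c + d = 11/2
  64a + 16b + 4c + d = 214
  125a + 25b + 5c + d = 815/2
Solving the system yields a = 3, b = 1, c = 3/2, d = 0.
So g(x) = 3x^3 + x^2 + (3/2)x.
Check: g(1) = 11/2. ✓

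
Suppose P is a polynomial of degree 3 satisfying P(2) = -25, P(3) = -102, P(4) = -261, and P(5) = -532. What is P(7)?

Forward differences of the values at x = 2, 3, 4, 5:
  P  : -25  -102  -261  -532
  Δ  : -77  -159  -271
  Δ^2: -82  -112
  Δ^3: -30
The third differences are constant, confirming degree 3.
Interpolating (Newton forward form) and evaluating at x = 7 gives P(7) = -1530.

-1530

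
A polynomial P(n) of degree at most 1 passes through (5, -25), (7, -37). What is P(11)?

Using the Lagrange interpolation formula with nodes 5, 7:
  L_0(n) = (n - 7) / -2
  L_1(n) = (n - 5) / 2
Then P(n) = -25·L_0(n) - 37·L_1(n).
Expanding and collecting terms gives P(n) = -6n + 5.
Evaluating at n = 11: P(11) = -61.

-61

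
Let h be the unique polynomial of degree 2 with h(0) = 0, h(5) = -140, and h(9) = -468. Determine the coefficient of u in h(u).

Write h(u) = au^2 + bu + c. Substituting each data point gives a linear system:
  c = 0
  25a + 5b + c = -140
  81a + 9b + c = -468
Solving the system yields a = -6, b = 2, c = 0.
So h(u) = -6u^2 + 2u.
The coefficient of u is 2.

2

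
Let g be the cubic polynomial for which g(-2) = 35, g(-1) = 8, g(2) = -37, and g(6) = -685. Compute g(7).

Using the Lagrange interpolation formula with nodes -2, -1, 2, 6:
  L_0(n) = (n + 1)(n - 2)(n - 6) / -32
  L_1(n) = (n + 2)(n - 2)(n - 6) / 21
  L_2(n) = (n + 2)(n + 1)(n - 6) / -48
  L_3(n) = (n + 2)(n + 1)(n - 2) / 224
Then g(n) = 35·L_0(n) + 8·L_1(n) - 37·L_2(n) - 685·L_3(n).
Expanding and collecting terms gives g(n) = -3n^3 - 6n - 1.
Evaluating at n = 7: g(7) = -1072.

-1072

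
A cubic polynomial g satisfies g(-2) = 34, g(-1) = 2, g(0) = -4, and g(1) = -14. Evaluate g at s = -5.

586

Using the Lagrange interpolation formula with nodes -2, -1, 0, 1:
  L_0(s) = (s + 1)s(s - 1) / -6
  L_1(s) = (s + 2)s(s - 1) / 2
  L_2(s) = (s + 2)(s + 1)(s - 1) / -2
  L_3(s) = (s + 2)(s + 1)s / 6
Then g(s) = 34·L_0(s) + 2·L_1(s) - 4·L_2(s) - 14·L_3(s).
Expanding and collecting terms gives g(s) = -5s^3 - 2s^2 - 3s - 4.
Evaluating at s = -5: g(-5) = 586.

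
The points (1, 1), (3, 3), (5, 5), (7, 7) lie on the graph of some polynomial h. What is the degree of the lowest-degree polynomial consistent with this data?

1

Forward differences of the values at x = 1, 3, 5, 7:
  h  : 1  3  5  7
  Δ  : 2  2  2
  Δ^2: 0  0
  Δ^3: 0
The first differences are constant (2) and nonzero, while all higher differences vanish, so the minimal degree is 1.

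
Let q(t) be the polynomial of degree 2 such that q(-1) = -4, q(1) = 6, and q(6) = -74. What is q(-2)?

-18

Using the Lagrange interpolation formula with nodes -1, 1, 6:
  L_0(t) = (t - 1)(t - 6) / 14
  L_1(t) = (t + 1)(t - 6) / -10
  L_2(t) = (t + 1)(t - 1) / 35
Then q(t) = -4·L_0(t) + 6·L_1(t) - 74·L_2(t).
Expanding and collecting terms gives q(t) = -3t^2 + 5t + 4.
Evaluating at t = -2: q(-2) = -18.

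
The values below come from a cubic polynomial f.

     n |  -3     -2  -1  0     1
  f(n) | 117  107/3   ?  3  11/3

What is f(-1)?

On equispaced nodes a degree-3 polynomial has vanishing fourth forward difference, so
  f(-3) - 4·f(-2) + 6·f(-1) - 4·f(0) + f(1) = 0.
Substituting the known values and solving for f(-1):
  6·f(-1) = 34
  f(-1) = 17/3.

17/3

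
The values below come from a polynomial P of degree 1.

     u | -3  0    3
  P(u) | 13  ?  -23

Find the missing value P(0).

-5

The 2 known points determine the degree-1 polynomial uniquely.
Write P(u) = au + b. Substituting each data point gives a linear system:
  -3a + b = 13
  3a + b = -23
Solving the system yields a = -6, b = -5.
So P(u) = -6u - 5.
Then P(0) = -5.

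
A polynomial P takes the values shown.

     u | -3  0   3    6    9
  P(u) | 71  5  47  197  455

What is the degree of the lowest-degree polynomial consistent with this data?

Forward differences of the values at u = -3, 0, 3, 6, 9:
  P  : 71  5  47  197  455
  Δ  : -66  42  150  258
  Δ^2: 108  108  108
  Δ^3: 0  0
  Δ^4: 0
The second differences are constant (108) and nonzero, while all higher differences vanish, so the minimal degree is 2.

2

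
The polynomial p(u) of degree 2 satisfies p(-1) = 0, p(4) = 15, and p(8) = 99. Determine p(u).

p(u) = 2u^2 - 3u - 5

Write p(u) = au^2 + bu + c. Substituting each data point gives a linear system:
  a - b + c = 0
  16a + 4b + c = 15
  64a + 8b + c = 99
Solving the system yields a = 2, b = -3, c = -5.
So p(u) = 2u^2 - 3u - 5.
Check: p(8) = 99. ✓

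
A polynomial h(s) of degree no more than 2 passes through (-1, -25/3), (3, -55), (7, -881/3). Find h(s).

Write h(s) = as^2 + bs + c. Substituting each data point gives a linear system:
  a - b + c = -25/3
  9a + 3b + c = -55
  49a + 7b + c = -881/3
Solving the system yields a = -6, b = 1/3, c = -2.
So h(s) = -6s^2 + (1/3)s - 2.
Check: h(3) = -55. ✓

h(s) = -6s^2 + (1/3)s - 2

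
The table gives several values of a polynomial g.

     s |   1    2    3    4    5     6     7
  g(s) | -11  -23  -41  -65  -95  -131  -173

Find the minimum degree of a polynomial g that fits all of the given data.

2

Forward differences of the values at s = 1, 2, 3, 4, 5, 6, 7:
  g  : -11  -23  -41  -65  -95  -131  -173
  Δ  : -12  -18  -24  -30  -36  -42
  Δ^2: -6  -6  -6  -6  -6
  Δ^3: 0  0  0  0
  Δ^4: 0  0  0
  Δ^5: 0  0
  Δ^6: 0
The second differences are constant (-6) and nonzero, while all higher differences vanish, so the minimal degree is 2.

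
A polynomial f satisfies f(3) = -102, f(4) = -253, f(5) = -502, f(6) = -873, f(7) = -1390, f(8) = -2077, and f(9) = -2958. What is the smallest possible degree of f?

3

Forward differences of the values at x = 3, 4, 5, 6, 7, 8, 9:
  f  : -102  -253  -502  -873  -1390  -2077  -2958
  Δ  : -151  -249  -371  -517  -687  -881
  Δ^2: -98  -122  -146  -170  -194
  Δ^3: -24  -24  -24  -24
  Δ^4: 0  0  0
  Δ^5: 0  0
  Δ^6: 0
The third differences are constant (-24) and nonzero, while all higher differences vanish, so the minimal degree is 3.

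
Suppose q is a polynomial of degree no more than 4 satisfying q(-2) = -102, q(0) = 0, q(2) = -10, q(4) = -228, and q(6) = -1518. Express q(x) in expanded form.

q(x) = -2x^4 + 6x^3 - 6x^2 - x

Write q(x) = ax^4 + bx^3 + cx^2 + dx + e. Substituting each data point gives a linear system:
  16a - 8b + 4c - 2d + e = -102
  e = 0
  16a + 8b + 4c + 2d + e = -10
  256a + 64b + 16c + 4d + e = -228
  1296a + 216b + 36c + 6d + e = -1518
Solving the system yields a = -2, b = 6, c = -6, d = -1, e = 0.
So q(x) = -2x⁴ + 6x³ - 6x² - x.
Check: q(0) = 0. ✓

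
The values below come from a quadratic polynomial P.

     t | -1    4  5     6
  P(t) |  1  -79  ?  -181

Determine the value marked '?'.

The 3 known points determine the degree-2 polynomial uniquely.
Write P(t) = at^2 + bt + c. Substituting each data point gives a linear system:
  a - b + c = 1
  16a + 4b + c = -79
  36a + 6b + c = -181
Solving the system yields a = -5, b = -1, c = 5.
So P(t) = -5t^2 - t + 5.
Then P(5) = -125.

-125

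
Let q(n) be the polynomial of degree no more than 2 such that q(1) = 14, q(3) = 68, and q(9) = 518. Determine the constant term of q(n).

Write q(n) = an^2 + bn + c. Substituting each data point gives a linear system:
  a + b + c = 14
  9a + 3b + c = 68
  81a + 9b + c = 518
Solving the system yields a = 6, b = 3, c = 5.
So q(n) = 6n² + 3n + 5.
The constant term is 5.

5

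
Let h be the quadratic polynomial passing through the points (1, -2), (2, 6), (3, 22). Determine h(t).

h(t) = 4t^2 - 4t - 2

Using the Lagrange interpolation formula with nodes 1, 2, 3:
  L_0(t) = (t - 2)(t - 3) / 2
  L_1(t) = (t - 1)(t - 3) / -1
  L_2(t) = (t - 1)(t - 2) / 2
Then h(t) = -2·L_0(t) + 6·L_1(t) + 22·L_2(t).
Expanding and collecting terms gives h(t) = 4t² - 4t - 2.
Check: h(1) = -2. ✓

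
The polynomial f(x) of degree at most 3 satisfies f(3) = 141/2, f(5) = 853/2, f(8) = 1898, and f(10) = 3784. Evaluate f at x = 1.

-19/2

Write f(x) = ax^3 + bx^2 + cx + d. Substituting each data point gives a linear system:
  27a + 9b + 3c + d = 141/2
  125a + 25b + 5c + d = 853/2
  512a + 64b + 8c + d = 1898
  1000a + 100b + 10c + d = 3784
Solving the system yields a = 4, b = -3/2, c = -6, d = -6.
So f(x) = 4x^3 - (3/2)x^2 - 6x - 6.
Then f(1) = -19/2.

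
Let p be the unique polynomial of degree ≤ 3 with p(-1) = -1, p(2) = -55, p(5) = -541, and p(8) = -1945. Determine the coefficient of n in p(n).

Write p(n) = an^3 + bn^2 + cn + d. Substituting each data point gives a linear system:
  -a + b - c + d = -1
  8a + 4b + 2c + d = -55
  125a + 25b + 5c + d = -541
  512a + 64b + 8c + d = -1945
Solving the system yields a = -3, b = -6, c = -3, d = -1.
So p(n) = -3n³ - 6n² - 3n - 1.
The coefficient of n is -3.

-3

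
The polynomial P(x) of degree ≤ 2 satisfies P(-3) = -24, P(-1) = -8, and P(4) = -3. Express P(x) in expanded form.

P(x) = -x^2 + 4x - 3

Using the Lagrange interpolation formula with nodes -3, -1, 4:
  L_0(x) = (x + 1)(x - 4) / 14
  L_1(x) = (x + 3)(x - 4) / -10
  L_2(x) = (x + 3)(x + 1) / 35
Then P(x) = -24·L_0(x) - 8·L_1(x) - 3·L_2(x).
Expanding and collecting terms gives P(x) = -x^2 + 4x - 3.
Check: P(-3) = -24. ✓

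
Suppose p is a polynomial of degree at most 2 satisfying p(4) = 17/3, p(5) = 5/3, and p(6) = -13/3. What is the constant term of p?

5/3

Write p(t) = at^2 + bt + c. Substituting each data point gives a linear system:
  16a + 4b + c = 17/3
  25a + 5b + c = 5/3
  36a + 6b + c = -13/3
Solving the system yields a = -1, b = 5, c = 5/3.
So p(t) = -t^2 + 5t + 5/3.
The constant term is 5/3.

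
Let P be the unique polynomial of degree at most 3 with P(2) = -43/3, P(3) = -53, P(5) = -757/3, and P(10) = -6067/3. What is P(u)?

P(u) = -2u^3 - (1/3)u^2 + u + 1

Write P(u) = au^3 + bu^2 + cu + d. Substituting each data point gives a linear system:
  8a + 4b + 2c + d = -43/3
  27a + 9b + 3c + d = -53
  125a + 25b + 5c + d = -757/3
  1000a + 100b + 10c + d = -6067/3
Solving the system yields a = -2, b = -1/3, c = 1, d = 1.
So P(u) = -2u^3 - (1/3)u^2 + u + 1.
Check: P(2) = -43/3. ✓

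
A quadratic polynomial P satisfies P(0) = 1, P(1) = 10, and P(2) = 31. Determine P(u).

Using the Lagrange interpolation formula with nodes 0, 1, 2:
  L_0(u) = (u - 1)(u - 2) / 2
  L_1(u) = u(u - 2) / -1
  L_2(u) = u(u - 1) / 2
Then P(u) = 1·L_0(u) + 10·L_1(u) + 31·L_2(u).
Expanding and collecting terms gives P(u) = 6u² + 3u + 1.
Check: P(0) = 1. ✓

P(u) = 6u^2 + 3u + 1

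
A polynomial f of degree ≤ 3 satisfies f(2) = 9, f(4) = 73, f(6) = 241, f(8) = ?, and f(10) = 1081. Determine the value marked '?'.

The 4 known points determine the degree-3 polynomial uniquely.
Write f(n) = an^3 + bn^2 + cn + d. Substituting each data point gives a linear system:
  8a + 4b + 2c + d = 9
  64a + 16b + 4c + d = 73
  216a + 36b + 6c + d = 241
  1000a + 100b + 10c + d = 1081
Solving the system yields a = 1, b = 1, c = -2, d = 1.
So f(n) = n^3 + n^2 - 2n + 1.
Then f(8) = 561.

561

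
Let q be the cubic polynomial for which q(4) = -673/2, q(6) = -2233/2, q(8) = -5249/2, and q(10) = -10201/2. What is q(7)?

Using the Lagrange interpolation formula with nodes 4, 6, 8, 10:
  L_0(x) = (x - 6)(x - 8)(x - 10) / -48
  L_1(x) = (x - 4)(x - 8)(x - 10) / 16
  L_2(x) = (x - 4)(x - 6)(x - 10) / -16
  L_3(x) = (x - 4)(x - 6)(x - 8) / 48
Then q(x) = -673/2·L_0(x) - 2233/2·L_1(x) - 5249/2·L_2(x) - 10201/2·L_3(x).
Expanding and collecting terms gives q(x) = -5x^3 - x^2 - 1/2.
Evaluating at x = 7: q(7) = -3529/2.

-3529/2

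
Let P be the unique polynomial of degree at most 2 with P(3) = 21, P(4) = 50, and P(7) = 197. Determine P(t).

Write P(t) = at^2 + bt + c. Substituting each data point gives a linear system:
  9a + 3b + c = 21
  16a + 4b + c = 50
  49a + 7b + c = 197
Solving the system yields a = 5, b = -6, c = -6.
So P(t) = 5t² - 6t - 6.
Check: P(3) = 21. ✓

P(t) = 5t^2 - 6t - 6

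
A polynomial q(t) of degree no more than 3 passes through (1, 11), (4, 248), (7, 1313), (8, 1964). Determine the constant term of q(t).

4

Write q(t) = at^3 + bt^2 + ct + d. Substituting each data point gives a linear system:
  a + b + c + d = 11
  64a + 16b + 4c + d = 248
  343a + 49b + 7c + d = 1313
  512a + 64b + 8c + d = 1964
Solving the system yields a = 4, b = -2, c = 5, d = 4.
So q(t) = 4t^3 - 2t^2 + 5t + 4.
The constant term is 4.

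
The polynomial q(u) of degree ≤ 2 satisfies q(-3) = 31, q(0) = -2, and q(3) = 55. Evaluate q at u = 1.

7

Write q(u) = au^2 + bu + c. Substituting each data point gives a linear system:
  9a - 3b + c = 31
  c = -2
  9a + 3b + c = 55
Solving the system yields a = 5, b = 4, c = -2.
So q(u) = 5u^2 + 4u - 2.
Then q(1) = 7.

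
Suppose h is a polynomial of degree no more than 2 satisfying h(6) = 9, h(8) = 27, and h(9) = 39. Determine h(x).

Write h(x) = ax^2 + bx + c. Substituting each data point gives a linear system:
  36a + 6b + c = 9
  64a + 8b + c = 27
  81a + 9b + c = 39
Solving the system yields a = 1, b = -5, c = 3.
So h(x) = x^2 - 5x + 3.
Check: h(9) = 39. ✓

h(x) = x^2 - 5x + 3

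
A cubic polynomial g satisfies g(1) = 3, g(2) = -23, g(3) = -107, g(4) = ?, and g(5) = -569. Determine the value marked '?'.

-279

The 4 known points determine the degree-3 polynomial uniquely.
Write g(s) = as^3 + bs^2 + cs + d. Substituting each data point gives a linear system:
  a + b + c + d = 3
  8a + 4b + 2c + d = -23
  27a + 9b + 3c + d = -107
  125a + 25b + 5c + d = -569
Solving the system yields a = -5, b = 1, c = 6, d = 1.
So g(s) = -5s³ + s² + 6s + 1.
Then g(4) = -279.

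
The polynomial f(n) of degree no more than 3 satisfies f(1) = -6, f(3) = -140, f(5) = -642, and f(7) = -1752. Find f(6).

-1106

Using the Lagrange interpolation formula with nodes 1, 3, 5, 7:
  L_0(n) = (n - 3)(n - 5)(n - 7) / -48
  L_1(n) = (n - 1)(n - 5)(n - 7) / 16
  L_2(n) = (n - 1)(n - 3)(n - 7) / -16
  L_3(n) = (n - 1)(n - 3)(n - 5) / 48
Then f(n) = -6·L_0(n) - 140·L_1(n) - 642·L_2(n) - 1752·L_3(n).
Expanding and collecting terms gives f(n) = -5n^3 - n^2 + 2n - 2.
Evaluating at n = 6: f(6) = -1106.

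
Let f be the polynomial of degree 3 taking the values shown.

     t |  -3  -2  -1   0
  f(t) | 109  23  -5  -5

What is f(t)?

f(t) = -5t^3 - t^2 + 4t - 5

Using the Lagrange interpolation formula with nodes -3, -2, -1, 0:
  L_0(t) = (t + 2)(t + 1)t / -6
  L_1(t) = (t + 3)(t + 1)t / 2
  L_2(t) = (t + 3)(t + 2)t / -2
  L_3(t) = (t + 3)(t + 2)(t + 1) / 6
Then f(t) = 109·L_0(t) + 23·L_1(t) - 5·L_2(t) - 5·L_3(t).
Expanding and collecting terms gives f(t) = -5t^3 - t^2 + 4t - 5.
Check: f(0) = -5. ✓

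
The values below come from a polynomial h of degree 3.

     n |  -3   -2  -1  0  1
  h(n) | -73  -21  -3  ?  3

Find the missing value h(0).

On equispaced nodes a degree-3 polynomial has vanishing fourth forward difference, so
  h(-3) - 4·h(-2) + 6·h(-1) - 4·h(0) + h(1) = 0.
Substituting the known values and solving for h(0):
  -4·h(0) = 4
  h(0) = -1.

-1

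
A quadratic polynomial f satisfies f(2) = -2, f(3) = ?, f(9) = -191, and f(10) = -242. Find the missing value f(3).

The 3 known points determine the degree-2 polynomial uniquely.
Write f(t) = at^2 + bt + c. Substituting each data point gives a linear system:
  4a + 2b + c = -2
  81a + 9b + c = -191
  100a + 10b + c = -242
Solving the system yields a = -3, b = 6, c = -2.
So f(t) = -3t² + 6t - 2.
Then f(3) = -11.

-11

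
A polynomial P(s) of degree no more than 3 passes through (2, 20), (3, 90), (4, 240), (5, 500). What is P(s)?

Using the Lagrange interpolation formula with nodes 2, 3, 4, 5:
  L_0(s) = (s - 3)(s - 4)(s - 5) / -6
  L_1(s) = (s - 2)(s - 4)(s - 5) / 2
  L_2(s) = (s - 2)(s - 3)(s - 5) / -2
  L_3(s) = (s - 2)(s - 3)(s - 4) / 6
Then P(s) = 20·L_0(s) + 90·L_1(s) + 240·L_2(s) + 500·L_3(s).
Expanding and collecting terms gives P(s) = 5s³ - 5s².
Check: P(5) = 500. ✓

P(s) = 5s^3 - 5s^2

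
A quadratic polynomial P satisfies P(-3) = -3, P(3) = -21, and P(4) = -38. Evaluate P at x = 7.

-113

Using the Lagrange interpolation formula with nodes -3, 3, 4:
  L_0(x) = (x - 3)(x - 4) / 42
  L_1(x) = (x + 3)(x - 4) / -6
  L_2(x) = (x + 3)(x - 3) / 7
Then P(x) = -3·L_0(x) - 21·L_1(x) - 38·L_2(x).
Expanding and collecting terms gives P(x) = -2x² - 3x + 6.
Evaluating at x = 7: P(7) = -113.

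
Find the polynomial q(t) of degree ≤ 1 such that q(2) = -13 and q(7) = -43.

q(t) = -6t - 1

Using the Lagrange interpolation formula with nodes 2, 7:
  L_0(t) = (t - 7) / -5
  L_1(t) = (t - 2) / 5
Then q(t) = -13·L_0(t) - 43·L_1(t).
Expanding and collecting terms gives q(t) = -6t - 1.
Check: q(7) = -43. ✓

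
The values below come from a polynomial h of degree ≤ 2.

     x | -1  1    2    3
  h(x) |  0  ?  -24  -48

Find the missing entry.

The 3 known points determine the degree-2 polynomial uniquely.
Write h(x) = ax^2 + bx + c. Substituting each data point gives a linear system:
  a - b + c = 0
  4a + 2b + c = -24
  9a + 3b + c = -48
Solving the system yields a = -4, b = -4, c = 0.
So h(x) = -4x² - 4x.
Then h(1) = -8.

-8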